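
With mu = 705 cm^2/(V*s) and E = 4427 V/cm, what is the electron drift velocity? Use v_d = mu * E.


Step 1: v_d = mu * E
Step 2: v_d = 705 * 4427 = 3121035
Step 3: v_d = 3.12e+06 cm/s

3.12e+06


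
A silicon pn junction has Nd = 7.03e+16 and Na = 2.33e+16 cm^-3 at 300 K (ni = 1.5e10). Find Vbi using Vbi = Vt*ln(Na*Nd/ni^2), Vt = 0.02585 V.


Step 1: Compute Na*Nd/ni^2 = 2.33e+16 * 7.03e+16 / (1.5e10)^2 = 7.2800e+12
Step 2: ln(7.2800e+12) = 29.6162
Step 3: Vbi = 0.02585 * 29.6162 = 0.766 V

0.766


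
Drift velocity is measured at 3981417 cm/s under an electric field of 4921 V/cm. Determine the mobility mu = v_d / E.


Step 1: mu = v_d / E
Step 2: mu = 3981417 / 4921
Step 3: mu = 809.07 cm^2/(V*s)

809.07


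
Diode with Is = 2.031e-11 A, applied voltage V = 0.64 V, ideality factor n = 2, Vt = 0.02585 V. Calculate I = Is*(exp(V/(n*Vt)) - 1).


Step 1: V/(n*Vt) = 0.64/(2*0.02585) = 12.3791
Step 2: exp(12.3791) = 2.3778e+05
Step 3: I = 2.031e-11 * (2.3778e+05 - 1) = 4.83e-06 A

4.83e-06


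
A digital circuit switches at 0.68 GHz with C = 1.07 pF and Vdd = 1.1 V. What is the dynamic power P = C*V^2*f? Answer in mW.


Step 1: V^2 = 1.1^2 = 1.21 V^2
Step 2: P = C*V^2*f = 1.07e-12 F * 1.21 * 0.68e9 Hz
Step 3: P = 8.80396e-04 W
Step 4: P = 0.88 mW

0.88


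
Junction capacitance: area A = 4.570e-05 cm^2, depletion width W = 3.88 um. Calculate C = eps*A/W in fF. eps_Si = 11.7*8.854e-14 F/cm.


Step 1: eps_Si = 11.7 * 8.854e-14 = 1.035918e-12 F/cm
Step 2: W in cm = 3.88 * 1e-4 = 3.88e-04 cm
Step 3: C = 1.035918e-12 * 4.570e-05 / 3.88e-04 = 1.220141e-13 F
Step 4: C = 122.01 fF

122.01


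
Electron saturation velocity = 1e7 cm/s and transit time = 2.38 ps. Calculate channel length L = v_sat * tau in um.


Step 1: tau in seconds = 2.38 ps * 1e-12 = 2.3800e-12 s
Step 2: L = v_sat * tau = 1e7 * 2.3800e-12 = 2.3800e-05 cm
Step 3: L in um = 2.3800e-05 * 1e4 = 0.238 um

0.238


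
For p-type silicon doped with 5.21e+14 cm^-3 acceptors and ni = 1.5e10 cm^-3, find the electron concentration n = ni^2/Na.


Step 1: Majority hole concentration p ≈ Na = 5.21e+14 cm^-3
Step 2: n = ni^2 / Na = (1.5e10)^2 / 5.21e+14
Step 3: n = 4.32e+05 cm^-3

4.32e+05


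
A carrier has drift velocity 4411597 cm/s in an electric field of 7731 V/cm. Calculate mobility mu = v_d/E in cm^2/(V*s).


Step 1: mu = v_d / E
Step 2: mu = 4411597 / 7731
Step 3: mu = 570.64 cm^2/(V*s)

570.64


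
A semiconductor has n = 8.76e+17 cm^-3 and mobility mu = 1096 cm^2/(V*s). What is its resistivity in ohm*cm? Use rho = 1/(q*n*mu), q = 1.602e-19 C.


Step 1: sigma = q * n * mu = 1.602e-19 * 8.76e+17 * 1096 = 1.53807e+02 S/cm
Step 2: rho = 1 / sigma = 1 / 1.53807e+02 = 0.006502 ohm*cm

0.006502


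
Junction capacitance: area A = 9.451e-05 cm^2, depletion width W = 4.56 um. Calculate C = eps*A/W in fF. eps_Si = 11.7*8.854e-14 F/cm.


Step 1: eps_Si = 11.7 * 8.854e-14 = 1.035918e-12 F/cm
Step 2: W in cm = 4.56 * 1e-4 = 4.56e-04 cm
Step 3: C = 1.035918e-12 * 9.451e-05 / 4.56e-04 = 2.147031e-13 F
Step 4: C = 214.7 fF

214.7


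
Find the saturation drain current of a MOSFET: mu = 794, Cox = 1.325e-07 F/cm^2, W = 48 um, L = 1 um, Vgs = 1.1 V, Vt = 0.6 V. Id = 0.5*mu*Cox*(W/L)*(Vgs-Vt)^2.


Step 1: Overdrive voltage Vov = Vgs - Vt = 1.1 - 0.6 = 0.5 V
Step 2: W/L = 48/1 = 48
Step 3: Id = 0.5 * 794 * 1.325e-07 * 48 * 0.5^2
Step 4: Id = 6.31e-04 A

6.31e-04


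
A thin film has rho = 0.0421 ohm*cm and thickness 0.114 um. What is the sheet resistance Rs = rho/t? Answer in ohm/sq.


Step 1: Convert thickness to cm: t = 0.114 um = 1.1400e-05 cm
Step 2: Rs = rho / t = 0.0421 / 1.1400e-05
Step 3: Rs = 3693.0 ohm/sq

3693.0


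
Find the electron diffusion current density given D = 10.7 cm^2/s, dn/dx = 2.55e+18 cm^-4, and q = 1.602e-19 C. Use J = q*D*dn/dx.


Step 1: J = q * D * (dn/dx)
Step 2: J = 1.602e-19 * 10.7 * 2.55e+18
Step 3: J = 4.37e+00 A/cm^2

4.37e+00


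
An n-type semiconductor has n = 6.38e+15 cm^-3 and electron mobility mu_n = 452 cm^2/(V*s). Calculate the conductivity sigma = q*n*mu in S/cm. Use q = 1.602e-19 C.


Step 1: sigma = q * n * mu
Step 2: sigma = 1.602e-19 * 6.38e+15 * 452
Step 3: sigma = 4.620e-01 S/cm

4.620e-01


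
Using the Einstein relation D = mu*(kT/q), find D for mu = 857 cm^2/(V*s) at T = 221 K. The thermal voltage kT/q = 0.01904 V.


Step 1: D = mu * (kT/q)
Step 2: D = 857 * 0.01904
Step 3: D = 16.32 cm^2/s

16.32


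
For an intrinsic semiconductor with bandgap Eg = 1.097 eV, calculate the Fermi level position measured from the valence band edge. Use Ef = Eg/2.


Step 1: For an intrinsic semiconductor, the Fermi level sits at midgap.
Step 2: Ef = Eg / 2 = 1.097 / 2 = 0.5485 eV

0.5485


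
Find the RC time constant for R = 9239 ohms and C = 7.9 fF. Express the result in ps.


Step 1: tau = R * C
Step 2: tau = 9239 * 7.9 fF = 9239 * 7.9e-15 F
Step 3: tau = 7.29881e-11 s = 72.9881 ps

72.9881


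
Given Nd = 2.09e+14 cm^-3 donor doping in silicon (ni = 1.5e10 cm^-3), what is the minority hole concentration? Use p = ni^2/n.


Step 1: Since Nd >> ni, n ≈ Nd = 2.09e+14 cm^-3
Step 2: p = ni^2 / n = (1.5e10)^2 / 2.09e+14
Step 3: p = 2.25e20 / 2.09e+14 = 1.08e+06 cm^-3

1.08e+06


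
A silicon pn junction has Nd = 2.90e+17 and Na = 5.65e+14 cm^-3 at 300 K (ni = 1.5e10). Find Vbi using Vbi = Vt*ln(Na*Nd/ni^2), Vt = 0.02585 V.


Step 1: Compute Na*Nd/ni^2 = 5.65e+14 * 2.90e+17 / (1.5e10)^2 = 7.2822e+11
Step 2: ln(7.2822e+11) = 27.3139
Step 3: Vbi = 0.02585 * 27.3139 = 0.706 V

0.706


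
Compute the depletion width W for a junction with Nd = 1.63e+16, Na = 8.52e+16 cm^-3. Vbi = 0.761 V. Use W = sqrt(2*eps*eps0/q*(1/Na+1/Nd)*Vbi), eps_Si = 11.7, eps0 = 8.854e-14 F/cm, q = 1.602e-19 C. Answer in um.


Step 1: 1/Na + 1/Nd = 1/8.52e+16 + 1/1.63e+16 = 7.30868e-17
Step 2: 2*eps*eps0/q = 2*11.7*8.854e-14/1.602e-19 = 1.293281e+07
Step 3: W^2 = 1.293281e+07 * 7.30868e-17 * 0.761 = 7.19311e-10
Step 4: W = sqrt(7.19311e-10) = 2.682e-05 cm = 0.2682 um

0.2682


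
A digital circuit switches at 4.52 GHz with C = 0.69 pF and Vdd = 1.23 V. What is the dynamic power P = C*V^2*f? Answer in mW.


Step 1: V^2 = 1.23^2 = 1.5129 V^2
Step 2: P = C*V^2*f = 0.69e-12 F * 1.5129 * 4.52e9 Hz
Step 3: P = 4.71843252e-03 W
Step 4: P = 4.718 mW

4.718


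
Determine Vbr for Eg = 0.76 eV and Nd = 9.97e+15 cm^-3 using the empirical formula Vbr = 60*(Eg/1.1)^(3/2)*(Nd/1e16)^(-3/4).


Step 1: Eg/1.1 = 0.76/1.1 = 0.690909
Step 2: (Eg/1.1)^1.5 = 0.690909^1.5 = 0.574290
Step 3: (Nd/1e16)^(-0.75) = (0.997)^(-0.75) = 1.002256
Step 4: Vbr = 60 * 0.574290 * 1.002256 = 34.5 V

34.5


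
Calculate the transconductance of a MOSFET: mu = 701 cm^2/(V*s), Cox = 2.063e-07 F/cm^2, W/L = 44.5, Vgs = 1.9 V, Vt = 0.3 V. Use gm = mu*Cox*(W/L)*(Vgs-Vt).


Step 1: Vov = Vgs - Vt = 1.9 - 0.3 = 1.6 V
Step 2: gm = mu * Cox * (W/L) * Vov
Step 3: gm = 701 * 2.063e-07 * 44.5 * 1.6 = 1.03e-02 S

1.03e-02


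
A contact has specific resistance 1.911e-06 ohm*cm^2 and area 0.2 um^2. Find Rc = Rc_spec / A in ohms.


Step 1: Convert area to cm^2: 0.2 um^2 = 2.0000e-09 cm^2
Step 2: Rc = Rc_spec / A = 1.911e-06 / 2.0000e-09
Step 3: Rc = 9.56e+02 ohms

9.56e+02


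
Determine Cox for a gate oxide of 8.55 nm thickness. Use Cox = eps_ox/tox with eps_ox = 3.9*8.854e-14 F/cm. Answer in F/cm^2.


Step 1: eps_ox = 3.9 * 8.854e-14 = 3.45306e-13 F/cm
Step 2: tox in cm = 8.55 nm * 1e-7 = 8.5500e-07 cm
Step 3: Cox = 3.45306e-13 / 8.5500e-07 = 4.04e-07 F/cm^2

4.04e-07


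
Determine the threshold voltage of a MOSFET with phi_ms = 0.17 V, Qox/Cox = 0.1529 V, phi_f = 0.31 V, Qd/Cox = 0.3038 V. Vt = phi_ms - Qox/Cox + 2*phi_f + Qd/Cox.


Step 1: Vt = phi_ms - Qox/Cox + 2*phi_f + Qd/Cox
Step 2: Vt = 0.17 - 0.1529 + 2*0.31 + 0.3038
Step 3: Vt = 0.17 - 0.1529 + 0.62 + 0.3038
Step 4: Vt = 0.9409 V

0.9409


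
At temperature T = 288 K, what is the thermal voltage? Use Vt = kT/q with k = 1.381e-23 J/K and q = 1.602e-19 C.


Step 1: kT = 1.381e-23 * 288 = 3.97728e-21 J
Step 2: Vt = kT/q = 3.97728e-21 / 1.602e-19
Step 3: Vt = 0.02483 V

0.02483


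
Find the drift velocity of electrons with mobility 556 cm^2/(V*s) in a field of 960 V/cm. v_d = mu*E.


Step 1: v_d = mu * E
Step 2: v_d = 556 * 960 = 533760
Step 3: v_d = 5.34e+05 cm/s

5.34e+05


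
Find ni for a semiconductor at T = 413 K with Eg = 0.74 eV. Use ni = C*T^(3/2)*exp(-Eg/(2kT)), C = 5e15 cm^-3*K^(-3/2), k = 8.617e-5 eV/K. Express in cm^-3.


Step 1: Compute kT = 8.617e-5 * 413 = 0.03558821 eV
Step 2: Exponent = -Eg/(2kT) = -0.74/(2*0.03558821) = -10.39670
Step 3: T^(3/2) = 413^1.5 = 8393.15
Step 4: ni = 5e15 * 8393.15 * exp(-10.39670) = 1.28e+15 cm^-3

1.28e+15


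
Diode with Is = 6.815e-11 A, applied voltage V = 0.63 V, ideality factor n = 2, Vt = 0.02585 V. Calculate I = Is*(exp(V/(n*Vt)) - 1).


Step 1: V/(n*Vt) = 0.63/(2*0.02585) = 12.1857
Step 2: exp(12.1857) = 1.9597e+05
Step 3: I = 6.815e-11 * (1.9597e+05 - 1) = 1.34e-05 A

1.34e-05


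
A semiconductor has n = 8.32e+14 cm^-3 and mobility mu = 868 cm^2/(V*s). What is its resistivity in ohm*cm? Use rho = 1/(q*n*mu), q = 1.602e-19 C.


Step 1: sigma = q * n * mu = 1.602e-19 * 8.32e+14 * 868 = 1.15693e-01 S/cm
Step 2: rho = 1 / sigma = 1 / 1.15693e-01 = 8.644 ohm*cm

8.644


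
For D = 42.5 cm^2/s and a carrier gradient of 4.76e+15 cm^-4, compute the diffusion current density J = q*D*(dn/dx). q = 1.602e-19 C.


Step 1: J = q * D * (dn/dx)
Step 2: J = 1.602e-19 * 42.5 * 4.76e+15
Step 3: J = 3.24e-02 A/cm^2

3.24e-02


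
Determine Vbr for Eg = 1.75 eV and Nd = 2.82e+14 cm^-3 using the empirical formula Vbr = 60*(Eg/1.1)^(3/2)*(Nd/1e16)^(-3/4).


Step 1: Eg/1.1 = 1.75/1.1 = 1.590909
Step 2: (Eg/1.1)^1.5 = 1.590909^1.5 = 2.006633
Step 3: (Nd/1e16)^(-0.75) = (0.0282)^(-0.75) = 14.531591
Step 4: Vbr = 60 * 2.006633 * 14.531591 = 1749.6 V

1749.6


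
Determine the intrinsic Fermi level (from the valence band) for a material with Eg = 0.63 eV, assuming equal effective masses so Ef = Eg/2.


Step 1: For an intrinsic semiconductor, the Fermi level sits at midgap.
Step 2: Ef = Eg / 2 = 0.63 / 2 = 0.315 eV

0.315


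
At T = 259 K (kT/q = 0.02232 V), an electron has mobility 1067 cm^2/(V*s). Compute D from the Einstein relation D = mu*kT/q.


Step 1: D = mu * (kT/q)
Step 2: D = 1067 * 0.02232
Step 3: D = 23.82 cm^2/s

23.82


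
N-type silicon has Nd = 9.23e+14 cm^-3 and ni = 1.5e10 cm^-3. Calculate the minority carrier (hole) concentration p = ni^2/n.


Step 1: Since Nd >> ni, n ≈ Nd = 9.23e+14 cm^-3
Step 2: p = ni^2 / n = (1.5e10)^2 / 9.23e+14
Step 3: p = 2.25e20 / 9.23e+14 = 2.44e+05 cm^-3

2.44e+05


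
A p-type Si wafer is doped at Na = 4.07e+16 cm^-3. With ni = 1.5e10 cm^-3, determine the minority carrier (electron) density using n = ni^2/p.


Step 1: Majority hole concentration p ≈ Na = 4.07e+16 cm^-3
Step 2: n = ni^2 / Na = (1.5e10)^2 / 4.07e+16
Step 3: n = 5.53e+03 cm^-3

5.53e+03


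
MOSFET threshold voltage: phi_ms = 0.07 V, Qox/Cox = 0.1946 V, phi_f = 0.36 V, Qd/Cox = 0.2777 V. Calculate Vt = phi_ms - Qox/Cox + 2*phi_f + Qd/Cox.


Step 1: Vt = phi_ms - Qox/Cox + 2*phi_f + Qd/Cox
Step 2: Vt = 0.07 - 0.1946 + 2*0.36 + 0.2777
Step 3: Vt = 0.07 - 0.1946 + 0.72 + 0.2777
Step 4: Vt = 0.8731 V

0.8731


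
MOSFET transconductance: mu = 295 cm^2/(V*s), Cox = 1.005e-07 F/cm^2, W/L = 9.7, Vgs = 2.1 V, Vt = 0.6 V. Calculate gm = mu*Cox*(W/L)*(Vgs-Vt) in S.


Step 1: Vov = Vgs - Vt = 2.1 - 0.6 = 1.5 V
Step 2: gm = mu * Cox * (W/L) * Vov
Step 3: gm = 295 * 1.005e-07 * 9.7 * 1.5 = 4.31e-04 S

4.31e-04


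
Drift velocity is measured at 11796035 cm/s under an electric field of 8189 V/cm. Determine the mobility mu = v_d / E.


Step 1: mu = v_d / E
Step 2: mu = 11796035 / 8189
Step 3: mu = 1440.47 cm^2/(V*s)

1440.47


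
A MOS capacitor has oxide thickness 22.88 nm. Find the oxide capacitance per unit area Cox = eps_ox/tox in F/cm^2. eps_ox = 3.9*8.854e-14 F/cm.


Step 1: eps_ox = 3.9 * 8.854e-14 = 3.45306e-13 F/cm
Step 2: tox in cm = 22.88 nm * 1e-7 = 2.2880e-06 cm
Step 3: Cox = 3.45306e-13 / 2.2880e-06 = 1.51e-07 F/cm^2

1.51e-07


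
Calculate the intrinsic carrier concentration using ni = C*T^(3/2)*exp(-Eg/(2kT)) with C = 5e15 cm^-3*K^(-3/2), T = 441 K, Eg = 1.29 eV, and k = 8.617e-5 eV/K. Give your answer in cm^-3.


Step 1: Compute kT = 8.617e-5 * 441 = 0.03800097 eV
Step 2: Exponent = -Eg/(2kT) = -1.29/(2*0.03800097) = -16.97325
Step 3: T^(3/2) = 441^1.5 = 9261.00
Step 4: ni = 5e15 * 9261.00 * exp(-16.97325) = 1.97e+12 cm^-3

1.97e+12


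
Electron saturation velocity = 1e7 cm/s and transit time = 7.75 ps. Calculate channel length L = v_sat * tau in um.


Step 1: tau in seconds = 7.75 ps * 1e-12 = 7.7500e-12 s
Step 2: L = v_sat * tau = 1e7 * 7.7500e-12 = 7.7500e-05 cm
Step 3: L in um = 7.7500e-05 * 1e4 = 0.775 um

0.775


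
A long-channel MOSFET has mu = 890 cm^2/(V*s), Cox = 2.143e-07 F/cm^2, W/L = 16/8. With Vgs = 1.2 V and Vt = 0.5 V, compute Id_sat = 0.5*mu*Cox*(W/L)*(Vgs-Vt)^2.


Step 1: Overdrive voltage Vov = Vgs - Vt = 1.2 - 0.5 = 0.7 V
Step 2: W/L = 16/8 = 2
Step 3: Id = 0.5 * 890 * 2.143e-07 * 2 * 0.7^2
Step 4: Id = 9.35e-05 A

9.35e-05


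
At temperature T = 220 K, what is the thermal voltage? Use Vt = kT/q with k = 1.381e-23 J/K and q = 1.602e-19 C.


Step 1: kT = 1.381e-23 * 220 = 3.0382e-21 J
Step 2: Vt = kT/q = 3.0382e-21 / 1.602e-19
Step 3: Vt = 0.01897 V

0.01897


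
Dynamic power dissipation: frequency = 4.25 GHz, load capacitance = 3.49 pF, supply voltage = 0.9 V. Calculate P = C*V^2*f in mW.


Step 1: V^2 = 0.9^2 = 0.81 V^2
Step 2: P = C*V^2*f = 3.49e-12 F * 0.81 * 4.25e9 Hz
Step 3: P = 1.2014325e-02 W
Step 4: P = 12.014 mW

12.014


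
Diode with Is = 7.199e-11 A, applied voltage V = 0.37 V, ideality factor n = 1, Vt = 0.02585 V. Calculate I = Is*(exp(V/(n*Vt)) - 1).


Step 1: V/(n*Vt) = 0.37/(1*0.02585) = 14.3133
Step 2: exp(14.3133) = 1.6451e+06
Step 3: I = 7.199e-11 * (1.6451e+06 - 1) = 1.18e-04 A

1.18e-04


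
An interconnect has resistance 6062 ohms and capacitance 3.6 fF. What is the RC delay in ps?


Step 1: tau = R * C
Step 2: tau = 6062 * 3.6 fF = 6062 * 3.6e-15 F
Step 3: tau = 2.18232e-11 s = 21.8232 ps

21.8232


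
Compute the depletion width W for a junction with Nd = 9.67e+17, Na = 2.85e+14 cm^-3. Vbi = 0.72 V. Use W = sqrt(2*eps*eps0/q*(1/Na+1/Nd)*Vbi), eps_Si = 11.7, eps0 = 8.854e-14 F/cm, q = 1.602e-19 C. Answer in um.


Step 1: 1/Na + 1/Nd = 1/2.85e+14 + 1/9.67e+17 = 3.50981e-15
Step 2: 2*eps*eps0/q = 2*11.7*8.854e-14/1.602e-19 = 1.293281e+07
Step 3: W^2 = 1.293281e+07 * 3.50981e-15 * 0.72 = 3.26820e-08
Step 4: W = sqrt(3.26820e-08) = 1.808e-04 cm = 1.808 um

1.808


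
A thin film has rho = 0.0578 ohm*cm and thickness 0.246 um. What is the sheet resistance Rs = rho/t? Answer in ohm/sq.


Step 1: Convert thickness to cm: t = 0.246 um = 2.4600e-05 cm
Step 2: Rs = rho / t = 0.0578 / 2.4600e-05
Step 3: Rs = 2349.6 ohm/sq

2349.6


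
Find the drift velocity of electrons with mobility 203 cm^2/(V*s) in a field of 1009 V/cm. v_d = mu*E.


Step 1: v_d = mu * E
Step 2: v_d = 203 * 1009 = 204827
Step 3: v_d = 2.05e+05 cm/s

2.05e+05


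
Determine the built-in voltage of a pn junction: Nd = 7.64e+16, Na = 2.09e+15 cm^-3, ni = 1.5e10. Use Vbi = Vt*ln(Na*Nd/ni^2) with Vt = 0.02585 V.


Step 1: Compute Na*Nd/ni^2 = 2.09e+15 * 7.64e+16 / (1.5e10)^2 = 7.0967e+11
Step 2: ln(7.0967e+11) = 27.2881
Step 3: Vbi = 0.02585 * 27.2881 = 0.705 V

0.705


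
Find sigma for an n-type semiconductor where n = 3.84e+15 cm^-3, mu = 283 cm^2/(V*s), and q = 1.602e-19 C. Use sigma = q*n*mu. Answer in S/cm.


Step 1: sigma = q * n * mu
Step 2: sigma = 1.602e-19 * 3.84e+15 * 283
Step 3: sigma = 1.741e-01 S/cm

1.741e-01


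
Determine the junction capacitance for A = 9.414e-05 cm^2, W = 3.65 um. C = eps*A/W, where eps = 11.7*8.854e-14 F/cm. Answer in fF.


Step 1: eps_Si = 11.7 * 8.854e-14 = 1.035918e-12 F/cm
Step 2: W in cm = 3.65 * 1e-4 = 3.65e-04 cm
Step 3: C = 1.035918e-12 * 9.414e-05 / 3.65e-04 = 2.671817e-13 F
Step 4: C = 267.18 fF

267.18


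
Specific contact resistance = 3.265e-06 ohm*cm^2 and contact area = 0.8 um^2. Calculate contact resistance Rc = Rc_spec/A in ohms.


Step 1: Convert area to cm^2: 0.8 um^2 = 8.0000e-09 cm^2
Step 2: Rc = Rc_spec / A = 3.265e-06 / 8.0000e-09
Step 3: Rc = 4.08e+02 ohms

4.08e+02


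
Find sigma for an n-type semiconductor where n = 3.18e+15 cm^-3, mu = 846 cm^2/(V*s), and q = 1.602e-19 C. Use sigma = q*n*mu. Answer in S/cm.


Step 1: sigma = q * n * mu
Step 2: sigma = 1.602e-19 * 3.18e+15 * 846
Step 3: sigma = 4.310e-01 S/cm

4.310e-01


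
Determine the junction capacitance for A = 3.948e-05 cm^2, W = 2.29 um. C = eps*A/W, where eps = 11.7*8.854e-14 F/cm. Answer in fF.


Step 1: eps_Si = 11.7 * 8.854e-14 = 1.035918e-12 F/cm
Step 2: W in cm = 2.29 * 1e-4 = 2.29e-04 cm
Step 3: C = 1.035918e-12 * 3.948e-05 / 2.29e-04 = 1.785941e-13 F
Step 4: C = 178.59 fF

178.59


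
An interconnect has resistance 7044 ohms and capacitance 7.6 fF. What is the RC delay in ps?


Step 1: tau = R * C
Step 2: tau = 7044 * 7.6 fF = 7044 * 7.6e-15 F
Step 3: tau = 5.35344e-11 s = 53.5344 ps

53.5344


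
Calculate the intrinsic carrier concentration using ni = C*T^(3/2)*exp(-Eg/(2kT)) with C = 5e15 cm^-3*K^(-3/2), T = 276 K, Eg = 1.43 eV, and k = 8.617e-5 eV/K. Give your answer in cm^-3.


Step 1: Compute kT = 8.617e-5 * 276 = 0.02378292 eV
Step 2: Exponent = -Eg/(2kT) = -1.43/(2*0.02378292) = -30.06359
Step 3: T^(3/2) = 276^1.5 = 4585.26
Step 4: ni = 5e15 * 4585.26 * exp(-30.06359) = 2.01e+06 cm^-3

2.01e+06


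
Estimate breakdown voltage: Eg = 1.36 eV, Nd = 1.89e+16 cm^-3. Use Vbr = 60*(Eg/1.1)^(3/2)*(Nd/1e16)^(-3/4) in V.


Step 1: Eg/1.1 = 1.36/1.1 = 1.236364
Step 2: (Eg/1.1)^1.5 = 1.236364^1.5 = 1.374737
Step 3: (Nd/1e16)^(-0.75) = (1.89)^(-0.75) = 0.620374
Step 4: Vbr = 60 * 1.374737 * 0.620374 = 51.2 V

51.2


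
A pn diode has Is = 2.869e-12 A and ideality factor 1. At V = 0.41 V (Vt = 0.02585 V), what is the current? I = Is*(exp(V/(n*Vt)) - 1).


Step 1: V/(n*Vt) = 0.41/(1*0.02585) = 15.8607
Step 2: exp(15.8607) = 7.7306e+06
Step 3: I = 2.869e-12 * (7.7306e+06 - 1) = 2.22e-05 A

2.22e-05


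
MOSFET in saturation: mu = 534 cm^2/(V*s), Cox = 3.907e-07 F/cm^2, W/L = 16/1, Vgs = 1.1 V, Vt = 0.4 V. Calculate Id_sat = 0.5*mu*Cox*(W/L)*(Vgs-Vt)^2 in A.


Step 1: Overdrive voltage Vov = Vgs - Vt = 1.1 - 0.4 = 0.7 V
Step 2: W/L = 16/1 = 16
Step 3: Id = 0.5 * 534 * 3.907e-07 * 16 * 0.7^2
Step 4: Id = 8.18e-04 A

8.18e-04


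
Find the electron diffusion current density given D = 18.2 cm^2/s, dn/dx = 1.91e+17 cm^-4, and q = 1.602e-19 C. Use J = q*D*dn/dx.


Step 1: J = q * D * (dn/dx)
Step 2: J = 1.602e-19 * 18.2 * 1.91e+17
Step 3: J = 5.57e-01 A/cm^2

5.57e-01


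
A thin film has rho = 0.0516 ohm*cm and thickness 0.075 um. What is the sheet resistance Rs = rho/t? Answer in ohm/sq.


Step 1: Convert thickness to cm: t = 0.075 um = 7.5000e-06 cm
Step 2: Rs = rho / t = 0.0516 / 7.5000e-06
Step 3: Rs = 6880.0 ohm/sq

6880.0


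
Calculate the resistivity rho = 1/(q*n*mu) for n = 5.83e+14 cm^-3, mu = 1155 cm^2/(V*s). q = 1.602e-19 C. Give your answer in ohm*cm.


Step 1: sigma = q * n * mu = 1.602e-19 * 5.83e+14 * 1155 = 1.07873e-01 S/cm
Step 2: rho = 1 / sigma = 1 / 1.07873e-01 = 9.27 ohm*cm

9.27


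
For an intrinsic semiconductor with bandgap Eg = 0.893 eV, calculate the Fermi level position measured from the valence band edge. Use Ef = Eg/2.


Step 1: For an intrinsic semiconductor, the Fermi level sits at midgap.
Step 2: Ef = Eg / 2 = 0.893 / 2 = 0.4465 eV

0.4465


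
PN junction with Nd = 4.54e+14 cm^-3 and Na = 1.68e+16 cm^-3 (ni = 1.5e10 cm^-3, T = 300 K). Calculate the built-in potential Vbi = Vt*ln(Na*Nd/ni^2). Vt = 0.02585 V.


Step 1: Compute Na*Nd/ni^2 = 1.68e+16 * 4.54e+14 / (1.5e10)^2 = 3.3899e+10
Step 2: ln(3.3899e+10) = 24.2467
Step 3: Vbi = 0.02585 * 24.2467 = 0.627 V

0.627


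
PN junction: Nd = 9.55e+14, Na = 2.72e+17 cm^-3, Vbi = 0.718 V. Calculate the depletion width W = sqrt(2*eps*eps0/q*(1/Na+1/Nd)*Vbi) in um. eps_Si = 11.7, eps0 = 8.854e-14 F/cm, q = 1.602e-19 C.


Step 1: 1/Na + 1/Nd = 1/2.72e+17 + 1/9.55e+14 = 1.05080e-15
Step 2: 2*eps*eps0/q = 2*11.7*8.854e-14/1.602e-19 = 1.293281e+07
Step 3: W^2 = 1.293281e+07 * 1.05080e-15 * 0.718 = 9.75747e-09
Step 4: W = sqrt(9.75747e-09) = 9.878e-05 cm = 0.9878 um

0.9878


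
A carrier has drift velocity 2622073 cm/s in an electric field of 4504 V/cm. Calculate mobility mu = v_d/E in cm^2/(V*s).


Step 1: mu = v_d / E
Step 2: mu = 2622073 / 4504
Step 3: mu = 582.17 cm^2/(V*s)

582.17


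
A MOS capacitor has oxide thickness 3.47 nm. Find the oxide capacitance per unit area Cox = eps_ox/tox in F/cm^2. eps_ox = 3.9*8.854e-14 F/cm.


Step 1: eps_ox = 3.9 * 8.854e-14 = 3.45306e-13 F/cm
Step 2: tox in cm = 3.47 nm * 1e-7 = 3.4700e-07 cm
Step 3: Cox = 3.45306e-13 / 3.4700e-07 = 9.95e-07 F/cm^2

9.95e-07


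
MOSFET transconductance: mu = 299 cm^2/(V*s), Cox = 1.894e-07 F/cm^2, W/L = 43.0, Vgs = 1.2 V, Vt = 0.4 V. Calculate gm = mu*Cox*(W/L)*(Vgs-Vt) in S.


Step 1: Vov = Vgs - Vt = 1.2 - 0.4 = 0.8 V
Step 2: gm = mu * Cox * (W/L) * Vov
Step 3: gm = 299 * 1.894e-07 * 43.0 * 0.8 = 1.95e-03 S

1.95e-03


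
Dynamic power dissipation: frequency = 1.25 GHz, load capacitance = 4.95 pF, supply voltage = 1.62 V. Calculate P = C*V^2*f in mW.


Step 1: V^2 = 1.62^2 = 2.6244 V^2
Step 2: P = C*V^2*f = 4.95e-12 F * 2.6244 * 1.25e9 Hz
Step 3: P = 1.6238475e-02 W
Step 4: P = 16.238 mW

16.238


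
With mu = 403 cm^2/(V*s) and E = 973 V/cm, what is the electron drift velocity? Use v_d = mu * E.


Step 1: v_d = mu * E
Step 2: v_d = 403 * 973 = 392119
Step 3: v_d = 3.92e+05 cm/s

3.92e+05


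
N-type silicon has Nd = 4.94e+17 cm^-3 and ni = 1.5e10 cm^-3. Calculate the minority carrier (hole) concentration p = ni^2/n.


Step 1: Since Nd >> ni, n ≈ Nd = 4.94e+17 cm^-3
Step 2: p = ni^2 / n = (1.5e10)^2 / 4.94e+17
Step 3: p = 2.25e20 / 4.94e+17 = 4.55e+02 cm^-3

4.55e+02


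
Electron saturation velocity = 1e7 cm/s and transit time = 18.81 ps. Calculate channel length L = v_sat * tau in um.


Step 1: tau in seconds = 18.81 ps * 1e-12 = 1.8810e-11 s
Step 2: L = v_sat * tau = 1e7 * 1.8810e-11 = 1.8810e-04 cm
Step 3: L in um = 1.8810e-04 * 1e4 = 1.881 um

1.881


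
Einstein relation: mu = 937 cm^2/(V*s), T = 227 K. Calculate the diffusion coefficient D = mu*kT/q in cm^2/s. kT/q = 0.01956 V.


Step 1: D = mu * (kT/q)
Step 2: D = 937 * 0.01956
Step 3: D = 18.33 cm^2/s

18.33


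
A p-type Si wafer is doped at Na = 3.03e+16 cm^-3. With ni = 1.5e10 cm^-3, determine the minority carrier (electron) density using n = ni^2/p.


Step 1: Majority hole concentration p ≈ Na = 3.03e+16 cm^-3
Step 2: n = ni^2 / Na = (1.5e10)^2 / 3.03e+16
Step 3: n = 7.43e+03 cm^-3

7.43e+03


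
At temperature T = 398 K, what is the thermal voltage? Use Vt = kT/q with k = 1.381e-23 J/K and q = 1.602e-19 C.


Step 1: kT = 1.381e-23 * 398 = 5.49638e-21 J
Step 2: Vt = kT/q = 5.49638e-21 / 1.602e-19
Step 3: Vt = 0.03431 V

0.03431


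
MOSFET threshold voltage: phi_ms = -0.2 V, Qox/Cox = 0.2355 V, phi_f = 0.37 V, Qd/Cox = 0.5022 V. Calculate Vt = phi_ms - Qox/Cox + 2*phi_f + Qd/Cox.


Step 1: Vt = phi_ms - Qox/Cox + 2*phi_f + Qd/Cox
Step 2: Vt = -0.2 - 0.2355 + 2*0.37 + 0.5022
Step 3: Vt = -0.2 - 0.2355 + 0.74 + 0.5022
Step 4: Vt = 0.8067 V

0.8067


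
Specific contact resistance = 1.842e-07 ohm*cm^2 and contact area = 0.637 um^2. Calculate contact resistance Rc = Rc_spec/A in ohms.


Step 1: Convert area to cm^2: 0.637 um^2 = 6.3700e-09 cm^2
Step 2: Rc = Rc_spec / A = 1.842e-07 / 6.3700e-09
Step 3: Rc = 2.89e+01 ohms

2.89e+01


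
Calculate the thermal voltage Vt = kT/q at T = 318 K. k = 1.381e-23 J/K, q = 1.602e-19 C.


Step 1: kT = 1.381e-23 * 318 = 4.39158e-21 J
Step 2: Vt = kT/q = 4.39158e-21 / 1.602e-19
Step 3: Vt = 0.02741 V

0.02741


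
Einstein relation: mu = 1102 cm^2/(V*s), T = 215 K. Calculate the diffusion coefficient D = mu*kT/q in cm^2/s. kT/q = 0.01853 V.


Step 1: D = mu * (kT/q)
Step 2: D = 1102 * 0.01853
Step 3: D = 20.42 cm^2/s

20.42


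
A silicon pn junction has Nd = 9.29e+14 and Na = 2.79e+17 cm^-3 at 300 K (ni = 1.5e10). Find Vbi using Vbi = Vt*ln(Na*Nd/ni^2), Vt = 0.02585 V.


Step 1: Compute Na*Nd/ni^2 = 2.79e+17 * 9.29e+14 / (1.5e10)^2 = 1.1520e+12
Step 2: ln(1.1520e+12) = 27.7725
Step 3: Vbi = 0.02585 * 27.7725 = 0.718 V

0.718


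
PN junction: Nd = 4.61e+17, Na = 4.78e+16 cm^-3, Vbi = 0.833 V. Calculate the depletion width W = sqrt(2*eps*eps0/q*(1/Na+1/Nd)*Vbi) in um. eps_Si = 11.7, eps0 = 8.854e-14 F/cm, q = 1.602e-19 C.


Step 1: 1/Na + 1/Nd = 1/4.78e+16 + 1/4.61e+17 = 2.30897e-17
Step 2: 2*eps*eps0/q = 2*11.7*8.854e-14/1.602e-19 = 1.293281e+07
Step 3: W^2 = 1.293281e+07 * 2.30897e-17 * 0.833 = 2.48746e-10
Step 4: W = sqrt(2.48746e-10) = 1.577e-05 cm = 0.1577 um

0.1577


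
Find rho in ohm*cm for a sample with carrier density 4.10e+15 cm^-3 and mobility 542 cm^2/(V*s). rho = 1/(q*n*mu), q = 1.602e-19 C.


Step 1: sigma = q * n * mu = 1.602e-19 * 4.10e+15 * 542 = 3.55996e-01 S/cm
Step 2: rho = 1 / sigma = 1 / 3.55996e-01 = 2.809 ohm*cm

2.809


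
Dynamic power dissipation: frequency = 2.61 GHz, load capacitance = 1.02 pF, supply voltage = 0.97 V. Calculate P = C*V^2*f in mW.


Step 1: V^2 = 0.97^2 = 0.9409 V^2
Step 2: P = C*V^2*f = 1.02e-12 F * 0.9409 * 2.61e9 Hz
Step 3: P = 2.50486398e-03 W
Step 4: P = 2.505 mW

2.505


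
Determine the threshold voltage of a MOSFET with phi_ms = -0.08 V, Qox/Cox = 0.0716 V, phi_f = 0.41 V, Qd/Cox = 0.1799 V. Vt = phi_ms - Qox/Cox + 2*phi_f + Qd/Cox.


Step 1: Vt = phi_ms - Qox/Cox + 2*phi_f + Qd/Cox
Step 2: Vt = -0.08 - 0.0716 + 2*0.41 + 0.1799
Step 3: Vt = -0.08 - 0.0716 + 0.82 + 0.1799
Step 4: Vt = 0.8483 V

0.8483


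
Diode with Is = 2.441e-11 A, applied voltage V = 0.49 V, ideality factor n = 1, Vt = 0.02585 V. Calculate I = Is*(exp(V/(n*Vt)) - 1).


Step 1: V/(n*Vt) = 0.49/(1*0.02585) = 18.9555
Step 2: exp(18.9555) = 1.7071e+08
Step 3: I = 2.441e-11 * (1.7071e+08 - 1) = 4.17e-03 A

4.17e-03


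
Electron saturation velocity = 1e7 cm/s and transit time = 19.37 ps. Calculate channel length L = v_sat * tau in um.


Step 1: tau in seconds = 19.37 ps * 1e-12 = 1.9370e-11 s
Step 2: L = v_sat * tau = 1e7 * 1.9370e-11 = 1.9370e-04 cm
Step 3: L in um = 1.9370e-04 * 1e4 = 1.937 um

1.937


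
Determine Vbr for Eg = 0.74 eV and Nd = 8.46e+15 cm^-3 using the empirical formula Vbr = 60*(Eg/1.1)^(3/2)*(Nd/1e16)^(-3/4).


Step 1: Eg/1.1 = 0.74/1.1 = 0.672727
Step 2: (Eg/1.1)^1.5 = 0.672727^1.5 = 0.551770
Step 3: (Nd/1e16)^(-0.75) = (0.846)^(-0.75) = 1.133632
Step 4: Vbr = 60 * 0.551770 * 1.133632 = 37.5 V

37.5


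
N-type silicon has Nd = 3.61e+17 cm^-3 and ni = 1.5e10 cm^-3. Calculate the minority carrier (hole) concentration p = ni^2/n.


Step 1: Since Nd >> ni, n ≈ Nd = 3.61e+17 cm^-3
Step 2: p = ni^2 / n = (1.5e10)^2 / 3.61e+17
Step 3: p = 2.25e20 / 3.61e+17 = 6.23e+02 cm^-3

6.23e+02


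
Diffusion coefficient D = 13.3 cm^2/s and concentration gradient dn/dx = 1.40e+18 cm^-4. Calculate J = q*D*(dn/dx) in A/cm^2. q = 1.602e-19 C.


Step 1: J = q * D * (dn/dx)
Step 2: J = 1.602e-19 * 13.3 * 1.40e+18
Step 3: J = 2.98e+00 A/cm^2

2.98e+00


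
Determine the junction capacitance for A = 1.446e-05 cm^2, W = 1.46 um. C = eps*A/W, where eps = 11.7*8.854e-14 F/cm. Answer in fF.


Step 1: eps_Si = 11.7 * 8.854e-14 = 1.035918e-12 F/cm
Step 2: W in cm = 1.46 * 1e-4 = 1.46e-04 cm
Step 3: C = 1.035918e-12 * 1.446e-05 / 1.46e-04 = 1.025985e-13 F
Step 4: C = 102.6 fF

102.6


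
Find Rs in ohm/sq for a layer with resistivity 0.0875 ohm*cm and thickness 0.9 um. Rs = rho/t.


Step 1: Convert thickness to cm: t = 0.9 um = 9.0000e-05 cm
Step 2: Rs = rho / t = 0.0875 / 9.0000e-05
Step 3: Rs = 972.2 ohm/sq

972.2


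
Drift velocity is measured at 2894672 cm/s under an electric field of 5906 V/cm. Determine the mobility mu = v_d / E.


Step 1: mu = v_d / E
Step 2: mu = 2894672 / 5906
Step 3: mu = 490.12 cm^2/(V*s)

490.12


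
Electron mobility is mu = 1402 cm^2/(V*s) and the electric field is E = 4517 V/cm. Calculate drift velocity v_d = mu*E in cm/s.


Step 1: v_d = mu * E
Step 2: v_d = 1402 * 4517 = 6332834
Step 3: v_d = 6.33e+06 cm/s

6.33e+06


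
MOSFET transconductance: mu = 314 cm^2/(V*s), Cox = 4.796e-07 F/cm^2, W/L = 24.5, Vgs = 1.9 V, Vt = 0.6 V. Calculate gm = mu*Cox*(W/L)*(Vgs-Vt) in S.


Step 1: Vov = Vgs - Vt = 1.9 - 0.6 = 1.3 V
Step 2: gm = mu * Cox * (W/L) * Vov
Step 3: gm = 314 * 4.796e-07 * 24.5 * 1.3 = 4.80e-03 S

4.80e-03


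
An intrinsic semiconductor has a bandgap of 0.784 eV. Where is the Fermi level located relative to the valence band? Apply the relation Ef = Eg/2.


Step 1: For an intrinsic semiconductor, the Fermi level sits at midgap.
Step 2: Ef = Eg / 2 = 0.784 / 2 = 0.392 eV

0.392


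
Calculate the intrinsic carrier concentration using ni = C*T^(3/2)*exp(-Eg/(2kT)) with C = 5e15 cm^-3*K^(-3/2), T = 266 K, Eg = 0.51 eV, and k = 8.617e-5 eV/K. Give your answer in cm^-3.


Step 1: Compute kT = 8.617e-5 * 266 = 0.02292122 eV
Step 2: Exponent = -Eg/(2kT) = -0.51/(2*0.02292122) = -11.12506
Step 3: T^(3/2) = 266^1.5 = 4338.33
Step 4: ni = 5e15 * 4338.33 * exp(-11.12506) = 3.20e+14 cm^-3

3.20e+14


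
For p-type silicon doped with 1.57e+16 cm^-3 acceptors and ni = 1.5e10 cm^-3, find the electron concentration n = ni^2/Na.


Step 1: Majority hole concentration p ≈ Na = 1.57e+16 cm^-3
Step 2: n = ni^2 / Na = (1.5e10)^2 / 1.57e+16
Step 3: n = 1.43e+04 cm^-3

1.43e+04


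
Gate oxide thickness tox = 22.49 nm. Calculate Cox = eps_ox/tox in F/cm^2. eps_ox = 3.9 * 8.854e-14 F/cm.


Step 1: eps_ox = 3.9 * 8.854e-14 = 3.45306e-13 F/cm
Step 2: tox in cm = 22.49 nm * 1e-7 = 2.2490e-06 cm
Step 3: Cox = 3.45306e-13 / 2.2490e-06 = 1.54e-07 F/cm^2

1.54e-07


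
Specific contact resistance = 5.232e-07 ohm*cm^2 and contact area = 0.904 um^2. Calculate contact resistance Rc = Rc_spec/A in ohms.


Step 1: Convert area to cm^2: 0.904 um^2 = 9.0400e-09 cm^2
Step 2: Rc = Rc_spec / A = 5.232e-07 / 9.0400e-09
Step 3: Rc = 5.79e+01 ohms

5.79e+01


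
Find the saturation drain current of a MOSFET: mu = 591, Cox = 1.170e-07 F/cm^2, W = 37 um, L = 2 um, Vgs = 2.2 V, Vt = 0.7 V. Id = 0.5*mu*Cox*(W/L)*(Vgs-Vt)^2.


Step 1: Overdrive voltage Vov = Vgs - Vt = 2.2 - 0.7 = 1.5 V
Step 2: W/L = 37/2 = 18.5
Step 3: Id = 0.5 * 591 * 1.170e-07 * 18.5 * 1.5^2
Step 4: Id = 1.44e-03 A

1.44e-03


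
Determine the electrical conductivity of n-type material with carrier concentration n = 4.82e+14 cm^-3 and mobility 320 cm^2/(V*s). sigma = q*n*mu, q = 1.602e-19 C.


Step 1: sigma = q * n * mu
Step 2: sigma = 1.602e-19 * 4.82e+14 * 320
Step 3: sigma = 2.471e-02 S/cm

2.471e-02


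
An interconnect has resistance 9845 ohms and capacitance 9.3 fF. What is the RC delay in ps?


Step 1: tau = R * C
Step 2: tau = 9845 * 9.3 fF = 9845 * 9.3e-15 F
Step 3: tau = 9.15585e-11 s = 91.5585 ps

91.5585


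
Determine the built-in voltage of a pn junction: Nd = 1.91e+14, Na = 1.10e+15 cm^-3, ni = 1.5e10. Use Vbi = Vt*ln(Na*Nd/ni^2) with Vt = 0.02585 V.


Step 1: Compute Na*Nd/ni^2 = 1.10e+15 * 1.91e+14 / (1.5e10)^2 = 9.3378e+08
Step 2: ln(9.3378e+08) = 20.6548
Step 3: Vbi = 0.02585 * 20.6548 = 0.534 V

0.534


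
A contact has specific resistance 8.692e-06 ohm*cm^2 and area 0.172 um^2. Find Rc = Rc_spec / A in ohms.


Step 1: Convert area to cm^2: 0.172 um^2 = 1.7200e-09 cm^2
Step 2: Rc = Rc_spec / A = 8.692e-06 / 1.7200e-09
Step 3: Rc = 5.05e+03 ohms

5.05e+03


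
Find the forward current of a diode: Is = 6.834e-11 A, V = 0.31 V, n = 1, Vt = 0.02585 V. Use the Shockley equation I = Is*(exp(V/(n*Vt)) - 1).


Step 1: V/(n*Vt) = 0.31/(1*0.02585) = 11.9923
Step 2: exp(11.9923) = 1.6151e+05
Step 3: I = 6.834e-11 * (1.6151e+05 - 1) = 1.10e-05 A

1.10e-05


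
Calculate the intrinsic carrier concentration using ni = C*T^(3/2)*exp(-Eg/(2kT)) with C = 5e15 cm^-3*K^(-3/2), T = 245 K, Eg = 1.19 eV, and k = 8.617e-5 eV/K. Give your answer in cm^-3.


Step 1: Compute kT = 8.617e-5 * 245 = 0.02111165 eV
Step 2: Exponent = -Eg/(2kT) = -1.19/(2*0.02111165) = -28.18349
Step 3: T^(3/2) = 245^1.5 = 3834.86
Step 4: ni = 5e15 * 3834.86 * exp(-28.18349) = 1.10e+07 cm^-3

1.10e+07


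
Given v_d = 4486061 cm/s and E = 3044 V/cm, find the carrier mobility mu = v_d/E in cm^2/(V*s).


Step 1: mu = v_d / E
Step 2: mu = 4486061 / 3044
Step 3: mu = 1473.74 cm^2/(V*s)

1473.74


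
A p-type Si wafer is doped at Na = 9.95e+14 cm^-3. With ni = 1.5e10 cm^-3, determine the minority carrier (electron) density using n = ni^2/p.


Step 1: Majority hole concentration p ≈ Na = 9.95e+14 cm^-3
Step 2: n = ni^2 / Na = (1.5e10)^2 / 9.95e+14
Step 3: n = 2.26e+05 cm^-3

2.26e+05


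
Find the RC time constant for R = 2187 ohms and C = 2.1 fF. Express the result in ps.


Step 1: tau = R * C
Step 2: tau = 2187 * 2.1 fF = 2187 * 2.1e-15 F
Step 3: tau = 4.5927e-12 s = 4.5927 ps

4.5927


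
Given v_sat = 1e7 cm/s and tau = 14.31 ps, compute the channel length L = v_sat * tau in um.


Step 1: tau in seconds = 14.31 ps * 1e-12 = 1.4310e-11 s
Step 2: L = v_sat * tau = 1e7 * 1.4310e-11 = 1.4310e-04 cm
Step 3: L in um = 1.4310e-04 * 1e4 = 1.431 um

1.431


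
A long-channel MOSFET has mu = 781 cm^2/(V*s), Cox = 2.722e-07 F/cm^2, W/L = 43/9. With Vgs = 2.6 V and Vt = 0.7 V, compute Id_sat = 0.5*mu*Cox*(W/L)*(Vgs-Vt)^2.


Step 1: Overdrive voltage Vov = Vgs - Vt = 2.6 - 0.7 = 1.9 V
Step 2: W/L = 43/9 = 4.77778
Step 3: Id = 0.5 * 781 * 2.722e-07 * 4.77778 * 1.9^2
Step 4: Id = 1.83e-03 A

1.83e-03


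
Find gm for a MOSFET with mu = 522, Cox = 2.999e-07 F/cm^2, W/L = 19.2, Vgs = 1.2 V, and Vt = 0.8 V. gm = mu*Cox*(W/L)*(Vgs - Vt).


Step 1: Vov = Vgs - Vt = 1.2 - 0.8 = 0.4 V
Step 2: gm = mu * Cox * (W/L) * Vov
Step 3: gm = 522 * 2.999e-07 * 19.2 * 0.4 = 1.20e-03 S

1.20e-03


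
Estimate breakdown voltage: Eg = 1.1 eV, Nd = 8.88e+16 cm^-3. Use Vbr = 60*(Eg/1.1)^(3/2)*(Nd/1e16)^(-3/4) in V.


Step 1: Eg/1.1 = 1.1/1.1 = 1.000000
Step 2: (Eg/1.1)^1.5 = 1.000000^1.5 = 1.000000
Step 3: (Nd/1e16)^(-0.75) = (8.88)^(-0.75) = 0.194397
Step 4: Vbr = 60 * 1.000000 * 0.194397 = 11.7 V

11.7


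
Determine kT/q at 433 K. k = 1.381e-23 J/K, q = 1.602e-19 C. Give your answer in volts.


Step 1: kT = 1.381e-23 * 433 = 5.97973e-21 J
Step 2: Vt = kT/q = 5.97973e-21 / 1.602e-19
Step 3: Vt = 0.03733 V

0.03733


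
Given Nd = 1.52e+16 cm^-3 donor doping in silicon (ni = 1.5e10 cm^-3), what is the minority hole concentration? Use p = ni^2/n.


Step 1: Since Nd >> ni, n ≈ Nd = 1.52e+16 cm^-3
Step 2: p = ni^2 / n = (1.5e10)^2 / 1.52e+16
Step 3: p = 2.25e20 / 1.52e+16 = 1.48e+04 cm^-3

1.48e+04


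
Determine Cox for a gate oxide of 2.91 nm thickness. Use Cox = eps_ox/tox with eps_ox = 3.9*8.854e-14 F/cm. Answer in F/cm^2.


Step 1: eps_ox = 3.9 * 8.854e-14 = 3.45306e-13 F/cm
Step 2: tox in cm = 2.91 nm * 1e-7 = 2.9100e-07 cm
Step 3: Cox = 3.45306e-13 / 2.9100e-07 = 1.19e-06 F/cm^2

1.19e-06


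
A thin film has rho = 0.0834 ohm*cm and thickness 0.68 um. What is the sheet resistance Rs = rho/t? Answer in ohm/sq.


Step 1: Convert thickness to cm: t = 0.68 um = 6.8000e-05 cm
Step 2: Rs = rho / t = 0.0834 / 6.8000e-05
Step 3: Rs = 1226.5 ohm/sq

1226.5


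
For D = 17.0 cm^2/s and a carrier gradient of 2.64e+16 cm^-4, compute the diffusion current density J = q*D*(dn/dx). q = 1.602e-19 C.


Step 1: J = q * D * (dn/dx)
Step 2: J = 1.602e-19 * 17.0 * 2.64e+16
Step 3: J = 7.19e-02 A/cm^2

7.19e-02


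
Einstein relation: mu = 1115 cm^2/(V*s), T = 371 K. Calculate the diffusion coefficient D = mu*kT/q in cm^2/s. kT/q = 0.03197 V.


Step 1: D = mu * (kT/q)
Step 2: D = 1115 * 0.03197
Step 3: D = 35.65 cm^2/s

35.65


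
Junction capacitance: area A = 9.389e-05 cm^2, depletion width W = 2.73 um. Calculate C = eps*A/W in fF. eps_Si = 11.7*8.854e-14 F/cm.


Step 1: eps_Si = 11.7 * 8.854e-14 = 1.035918e-12 F/cm
Step 2: W in cm = 2.73 * 1e-4 = 2.73e-04 cm
Step 3: C = 1.035918e-12 * 9.389e-05 / 2.73e-04 = 3.562723e-13 F
Step 4: C = 356.27 fF

356.27


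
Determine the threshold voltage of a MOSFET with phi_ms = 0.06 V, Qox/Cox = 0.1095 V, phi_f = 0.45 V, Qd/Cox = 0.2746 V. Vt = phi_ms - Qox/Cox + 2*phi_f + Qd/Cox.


Step 1: Vt = phi_ms - Qox/Cox + 2*phi_f + Qd/Cox
Step 2: Vt = 0.06 - 0.1095 + 2*0.45 + 0.2746
Step 3: Vt = 0.06 - 0.1095 + 0.9 + 0.2746
Step 4: Vt = 1.1251 V

1.1251


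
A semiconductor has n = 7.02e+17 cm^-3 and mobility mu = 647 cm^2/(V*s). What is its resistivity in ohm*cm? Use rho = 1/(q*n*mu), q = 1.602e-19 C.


Step 1: sigma = q * n * mu = 1.602e-19 * 7.02e+17 * 647 = 7.27619e+01 S/cm
Step 2: rho = 1 / sigma = 1 / 7.27619e+01 = 0.01374 ohm*cm

0.01374


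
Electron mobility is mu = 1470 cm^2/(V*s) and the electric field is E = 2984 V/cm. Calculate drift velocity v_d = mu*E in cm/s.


Step 1: v_d = mu * E
Step 2: v_d = 1470 * 2984 = 4386480
Step 3: v_d = 4.39e+06 cm/s

4.39e+06


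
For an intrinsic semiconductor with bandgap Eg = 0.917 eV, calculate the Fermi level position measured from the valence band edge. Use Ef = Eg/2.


Step 1: For an intrinsic semiconductor, the Fermi level sits at midgap.
Step 2: Ef = Eg / 2 = 0.917 / 2 = 0.4585 eV

0.4585


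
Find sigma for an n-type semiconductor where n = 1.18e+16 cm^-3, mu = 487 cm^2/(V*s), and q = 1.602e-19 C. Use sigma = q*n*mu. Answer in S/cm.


Step 1: sigma = q * n * mu
Step 2: sigma = 1.602e-19 * 1.18e+16 * 487
Step 3: sigma = 9.206e-01 S/cm

9.206e-01


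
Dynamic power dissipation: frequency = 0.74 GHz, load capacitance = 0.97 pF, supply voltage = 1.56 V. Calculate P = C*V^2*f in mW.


Step 1: V^2 = 1.56^2 = 2.4336 V^2
Step 2: P = C*V^2*f = 0.97e-12 F * 2.4336 * 0.74e9 Hz
Step 3: P = 1.74683808e-03 W
Step 4: P = 1.747 mW

1.747


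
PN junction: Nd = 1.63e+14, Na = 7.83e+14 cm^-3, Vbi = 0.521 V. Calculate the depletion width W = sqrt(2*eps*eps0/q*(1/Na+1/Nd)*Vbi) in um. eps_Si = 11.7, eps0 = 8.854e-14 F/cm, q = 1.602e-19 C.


Step 1: 1/Na + 1/Nd = 1/7.83e+14 + 1/1.63e+14 = 7.41211e-15
Step 2: 2*eps*eps0/q = 2*11.7*8.854e-14/1.602e-19 = 1.293281e+07
Step 3: W^2 = 1.293281e+07 * 7.41211e-15 * 0.521 = 4.99428e-08
Step 4: W = sqrt(4.99428e-08) = 2.235e-04 cm = 2.235 um

2.235


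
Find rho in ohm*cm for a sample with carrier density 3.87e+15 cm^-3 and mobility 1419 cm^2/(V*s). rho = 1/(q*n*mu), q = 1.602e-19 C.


Step 1: sigma = q * n * mu = 1.602e-19 * 3.87e+15 * 1419 = 8.79743e-01 S/cm
Step 2: rho = 1 / sigma = 1 / 8.79743e-01 = 1.137 ohm*cm

1.137


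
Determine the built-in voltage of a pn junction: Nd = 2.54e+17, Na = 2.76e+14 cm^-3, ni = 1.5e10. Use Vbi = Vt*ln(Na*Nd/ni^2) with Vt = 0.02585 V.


Step 1: Compute Na*Nd/ni^2 = 2.76e+14 * 2.54e+17 / (1.5e10)^2 = 3.1157e+11
Step 2: ln(3.1157e+11) = 26.4649
Step 3: Vbi = 0.02585 * 26.4649 = 0.684 V

0.684


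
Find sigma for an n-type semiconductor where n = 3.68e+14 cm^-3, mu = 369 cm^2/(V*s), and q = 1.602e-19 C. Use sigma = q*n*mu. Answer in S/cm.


Step 1: sigma = q * n * mu
Step 2: sigma = 1.602e-19 * 3.68e+14 * 369
Step 3: sigma = 2.175e-02 S/cm

2.175e-02


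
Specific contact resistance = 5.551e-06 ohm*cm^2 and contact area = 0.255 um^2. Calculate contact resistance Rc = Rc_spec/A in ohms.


Step 1: Convert area to cm^2: 0.255 um^2 = 2.5500e-09 cm^2
Step 2: Rc = Rc_spec / A = 5.551e-06 / 2.5500e-09
Step 3: Rc = 2.18e+03 ohms

2.18e+03


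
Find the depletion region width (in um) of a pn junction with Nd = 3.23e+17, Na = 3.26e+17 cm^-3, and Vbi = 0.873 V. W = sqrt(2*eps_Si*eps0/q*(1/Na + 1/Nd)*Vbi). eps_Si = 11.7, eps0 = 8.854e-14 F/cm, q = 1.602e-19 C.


Step 1: 1/Na + 1/Nd = 1/3.26e+17 + 1/3.23e+17 = 6.16346e-18
Step 2: 2*eps*eps0/q = 2*11.7*8.854e-14/1.602e-19 = 1.293281e+07
Step 3: W^2 = 1.293281e+07 * 6.16346e-18 * 0.873 = 6.95876e-11
Step 4: W = sqrt(6.95876e-11) = 8.342e-06 cm = 0.08342 um

0.08342
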